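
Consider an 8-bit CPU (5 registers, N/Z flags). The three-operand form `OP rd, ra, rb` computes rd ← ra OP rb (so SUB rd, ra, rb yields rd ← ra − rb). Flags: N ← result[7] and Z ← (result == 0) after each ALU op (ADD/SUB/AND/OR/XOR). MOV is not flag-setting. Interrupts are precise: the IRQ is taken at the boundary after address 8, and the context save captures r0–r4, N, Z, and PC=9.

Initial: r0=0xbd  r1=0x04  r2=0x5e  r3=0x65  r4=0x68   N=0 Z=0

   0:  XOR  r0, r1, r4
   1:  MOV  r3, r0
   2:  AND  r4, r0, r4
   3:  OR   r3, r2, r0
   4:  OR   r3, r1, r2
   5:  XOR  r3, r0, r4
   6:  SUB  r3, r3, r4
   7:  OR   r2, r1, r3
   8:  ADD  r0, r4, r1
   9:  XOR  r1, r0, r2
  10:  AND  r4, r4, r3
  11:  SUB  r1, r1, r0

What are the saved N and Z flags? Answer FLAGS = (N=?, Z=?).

after  0: r0=0x6c r1=0x04 r2=0x5e r3=0x65 r4=0x68  N=0 Z=0
after  1: r0=0x6c r1=0x04 r2=0x5e r3=0x6c r4=0x68  N=0 Z=0
after  2: r0=0x6c r1=0x04 r2=0x5e r3=0x6c r4=0x68  N=0 Z=0
after  3: r0=0x6c r1=0x04 r2=0x5e r3=0x7e r4=0x68  N=0 Z=0
after  4: r0=0x6c r1=0x04 r2=0x5e r3=0x5e r4=0x68  N=0 Z=0
after  5: r0=0x6c r1=0x04 r2=0x5e r3=0x04 r4=0x68  N=0 Z=0
after  6: r0=0x6c r1=0x04 r2=0x5e r3=0x9c r4=0x68  N=1 Z=0
after  7: r0=0x6c r1=0x04 r2=0x9c r3=0x9c r4=0x68  N=1 Z=0
after  8: r0=0x6c r1=0x04 r2=0x9c r3=0x9c r4=0x68  N=0 Z=0
-- IRQ taken; context saved, return-PC = 9 --

FLAGS = (N=0, Z=0)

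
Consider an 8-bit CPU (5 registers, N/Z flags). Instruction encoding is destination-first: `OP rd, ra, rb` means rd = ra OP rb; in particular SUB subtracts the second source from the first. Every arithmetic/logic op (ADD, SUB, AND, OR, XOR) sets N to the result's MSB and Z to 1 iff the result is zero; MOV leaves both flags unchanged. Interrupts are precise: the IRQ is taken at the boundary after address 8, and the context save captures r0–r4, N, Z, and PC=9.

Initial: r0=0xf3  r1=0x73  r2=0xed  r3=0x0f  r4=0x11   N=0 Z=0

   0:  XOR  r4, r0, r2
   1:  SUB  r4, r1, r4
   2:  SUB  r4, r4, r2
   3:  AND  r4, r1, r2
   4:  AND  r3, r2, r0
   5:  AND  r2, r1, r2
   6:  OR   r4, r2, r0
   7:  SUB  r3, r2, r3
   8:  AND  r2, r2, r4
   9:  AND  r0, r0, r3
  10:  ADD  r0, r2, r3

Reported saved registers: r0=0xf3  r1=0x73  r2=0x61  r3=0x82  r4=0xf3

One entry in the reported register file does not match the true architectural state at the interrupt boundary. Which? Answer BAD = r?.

BAD = r3

after  0: r0=0xf3 r1=0x73 r2=0xed r3=0x0f r4=0x1e  N=0 Z=0
after  1: r0=0xf3 r1=0x73 r2=0xed r3=0x0f r4=0x55  N=0 Z=0
after  2: r0=0xf3 r1=0x73 r2=0xed r3=0x0f r4=0x68  N=0 Z=0
after  3: r0=0xf3 r1=0x73 r2=0xed r3=0x0f r4=0x61  N=0 Z=0
after  4: r0=0xf3 r1=0x73 r2=0xed r3=0xe1 r4=0x61  N=1 Z=0
after  5: r0=0xf3 r1=0x73 r2=0x61 r3=0xe1 r4=0x61  N=0 Z=0
after  6: r0=0xf3 r1=0x73 r2=0x61 r3=0xe1 r4=0xf3  N=1 Z=0
after  7: r0=0xf3 r1=0x73 r2=0x61 r3=0x80 r4=0xf3  N=1 Z=0
after  8: r0=0xf3 r1=0x73 r2=0x61 r3=0x80 r4=0xf3  N=0 Z=0
-- IRQ taken; context saved, return-PC = 9 --
mismatch: r3: reported 0x82 vs actual 0x80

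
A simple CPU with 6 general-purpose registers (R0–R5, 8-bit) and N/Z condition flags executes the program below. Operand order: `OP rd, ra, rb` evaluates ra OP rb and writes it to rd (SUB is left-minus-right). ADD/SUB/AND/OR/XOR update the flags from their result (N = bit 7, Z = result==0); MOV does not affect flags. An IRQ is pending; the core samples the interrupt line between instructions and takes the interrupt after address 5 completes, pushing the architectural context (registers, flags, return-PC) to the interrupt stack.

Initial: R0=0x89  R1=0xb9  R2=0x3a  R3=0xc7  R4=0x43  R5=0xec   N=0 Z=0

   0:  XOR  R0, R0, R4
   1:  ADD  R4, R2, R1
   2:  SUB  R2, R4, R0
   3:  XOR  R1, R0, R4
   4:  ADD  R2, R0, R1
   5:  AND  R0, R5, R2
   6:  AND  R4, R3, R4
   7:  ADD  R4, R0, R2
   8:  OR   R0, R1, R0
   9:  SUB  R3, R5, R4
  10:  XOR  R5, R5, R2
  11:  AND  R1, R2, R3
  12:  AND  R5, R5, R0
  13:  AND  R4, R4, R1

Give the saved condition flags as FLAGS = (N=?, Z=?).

after  0: R0=0xca R1=0xb9 R2=0x3a R3=0xc7 R4=0x43 R5=0xec  N=1 Z=0
after  1: R0=0xca R1=0xb9 R2=0x3a R3=0xc7 R4=0xf3 R5=0xec  N=1 Z=0
after  2: R0=0xca R1=0xb9 R2=0x29 R3=0xc7 R4=0xf3 R5=0xec  N=0 Z=0
after  3: R0=0xca R1=0x39 R2=0x29 R3=0xc7 R4=0xf3 R5=0xec  N=0 Z=0
after  4: R0=0xca R1=0x39 R2=0x03 R3=0xc7 R4=0xf3 R5=0xec  N=0 Z=0
after  5: R0=0x00 R1=0x39 R2=0x03 R3=0xc7 R4=0xf3 R5=0xec  N=0 Z=1
-- IRQ taken; context saved, return-PC = 6 --

FLAGS = (N=0, Z=1)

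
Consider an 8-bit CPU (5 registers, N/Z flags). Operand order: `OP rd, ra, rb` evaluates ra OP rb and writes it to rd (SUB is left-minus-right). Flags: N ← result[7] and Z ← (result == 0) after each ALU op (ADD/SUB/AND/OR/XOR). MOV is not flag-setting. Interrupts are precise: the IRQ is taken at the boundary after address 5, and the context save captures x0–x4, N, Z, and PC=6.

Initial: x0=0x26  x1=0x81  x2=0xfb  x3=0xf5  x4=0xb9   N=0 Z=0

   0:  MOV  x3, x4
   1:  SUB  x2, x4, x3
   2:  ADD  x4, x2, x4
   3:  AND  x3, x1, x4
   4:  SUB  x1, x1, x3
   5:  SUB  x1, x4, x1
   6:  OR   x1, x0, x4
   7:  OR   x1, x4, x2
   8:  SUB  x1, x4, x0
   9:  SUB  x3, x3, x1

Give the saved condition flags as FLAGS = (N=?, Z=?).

after  0: x0=0x26 x1=0x81 x2=0xfb x3=0xb9 x4=0xb9  N=0 Z=0
after  1: x0=0x26 x1=0x81 x2=0x00 x3=0xb9 x4=0xb9  N=0 Z=1
after  2: x0=0x26 x1=0x81 x2=0x00 x3=0xb9 x4=0xb9  N=1 Z=0
after  3: x0=0x26 x1=0x81 x2=0x00 x3=0x81 x4=0xb9  N=1 Z=0
after  4: x0=0x26 x1=0x00 x2=0x00 x3=0x81 x4=0xb9  N=0 Z=1
after  5: x0=0x26 x1=0xb9 x2=0x00 x3=0x81 x4=0xb9  N=1 Z=0
-- IRQ taken; context saved, return-PC = 6 --

FLAGS = (N=1, Z=0)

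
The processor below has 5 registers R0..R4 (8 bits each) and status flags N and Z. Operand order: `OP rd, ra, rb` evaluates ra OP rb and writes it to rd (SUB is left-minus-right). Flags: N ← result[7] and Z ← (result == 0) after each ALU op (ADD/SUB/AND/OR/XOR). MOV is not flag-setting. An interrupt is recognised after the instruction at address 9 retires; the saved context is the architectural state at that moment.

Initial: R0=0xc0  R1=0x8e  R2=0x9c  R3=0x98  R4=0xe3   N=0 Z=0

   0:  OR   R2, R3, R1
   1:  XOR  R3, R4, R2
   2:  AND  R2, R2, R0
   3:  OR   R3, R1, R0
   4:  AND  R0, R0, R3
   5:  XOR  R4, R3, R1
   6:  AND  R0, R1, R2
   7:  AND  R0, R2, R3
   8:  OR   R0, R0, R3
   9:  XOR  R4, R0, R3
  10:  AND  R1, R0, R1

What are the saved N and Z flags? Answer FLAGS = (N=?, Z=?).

after  0: R0=0xc0 R1=0x8e R2=0x9e R3=0x98 R4=0xe3  N=1 Z=0
after  1: R0=0xc0 R1=0x8e R2=0x9e R3=0x7d R4=0xe3  N=0 Z=0
after  2: R0=0xc0 R1=0x8e R2=0x80 R3=0x7d R4=0xe3  N=1 Z=0
after  3: R0=0xc0 R1=0x8e R2=0x80 R3=0xce R4=0xe3  N=1 Z=0
after  4: R0=0xc0 R1=0x8e R2=0x80 R3=0xce R4=0xe3  N=1 Z=0
after  5: R0=0xc0 R1=0x8e R2=0x80 R3=0xce R4=0x40  N=0 Z=0
after  6: R0=0x80 R1=0x8e R2=0x80 R3=0xce R4=0x40  N=1 Z=0
after  7: R0=0x80 R1=0x8e R2=0x80 R3=0xce R4=0x40  N=1 Z=0
after  8: R0=0xce R1=0x8e R2=0x80 R3=0xce R4=0x40  N=1 Z=0
after  9: R0=0xce R1=0x8e R2=0x80 R3=0xce R4=0x00  N=0 Z=1
-- IRQ taken; context saved, return-PC = 10 --

FLAGS = (N=0, Z=1)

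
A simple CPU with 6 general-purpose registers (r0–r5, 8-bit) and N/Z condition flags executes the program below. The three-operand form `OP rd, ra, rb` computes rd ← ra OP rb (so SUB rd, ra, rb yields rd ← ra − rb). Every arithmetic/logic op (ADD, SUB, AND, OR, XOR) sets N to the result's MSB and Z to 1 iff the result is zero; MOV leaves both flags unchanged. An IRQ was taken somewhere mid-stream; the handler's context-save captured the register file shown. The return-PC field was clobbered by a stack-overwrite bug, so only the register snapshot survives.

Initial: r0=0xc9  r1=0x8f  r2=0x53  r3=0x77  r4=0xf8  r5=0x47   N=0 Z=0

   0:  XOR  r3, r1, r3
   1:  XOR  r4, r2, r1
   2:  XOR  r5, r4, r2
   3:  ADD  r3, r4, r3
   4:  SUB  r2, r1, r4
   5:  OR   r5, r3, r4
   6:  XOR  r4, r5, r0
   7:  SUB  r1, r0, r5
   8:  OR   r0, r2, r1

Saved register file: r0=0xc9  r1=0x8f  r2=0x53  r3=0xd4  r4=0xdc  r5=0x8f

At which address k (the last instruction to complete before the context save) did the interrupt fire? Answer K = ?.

K = 3

after  0: r0=0xc9 r1=0x8f r2=0x53 r3=0xf8 r4=0xf8 r5=0x47  N=1 Z=0
after  1: r0=0xc9 r1=0x8f r2=0x53 r3=0xf8 r4=0xdc r5=0x47  N=1 Z=0
after  2: r0=0xc9 r1=0x8f r2=0x53 r3=0xf8 r4=0xdc r5=0x8f  N=1 Z=0
after  3: r0=0xc9 r1=0x8f r2=0x53 r3=0xd4 r4=0xdc r5=0x8f  N=1 Z=0
-- IRQ taken; context saved, return-PC = 4 --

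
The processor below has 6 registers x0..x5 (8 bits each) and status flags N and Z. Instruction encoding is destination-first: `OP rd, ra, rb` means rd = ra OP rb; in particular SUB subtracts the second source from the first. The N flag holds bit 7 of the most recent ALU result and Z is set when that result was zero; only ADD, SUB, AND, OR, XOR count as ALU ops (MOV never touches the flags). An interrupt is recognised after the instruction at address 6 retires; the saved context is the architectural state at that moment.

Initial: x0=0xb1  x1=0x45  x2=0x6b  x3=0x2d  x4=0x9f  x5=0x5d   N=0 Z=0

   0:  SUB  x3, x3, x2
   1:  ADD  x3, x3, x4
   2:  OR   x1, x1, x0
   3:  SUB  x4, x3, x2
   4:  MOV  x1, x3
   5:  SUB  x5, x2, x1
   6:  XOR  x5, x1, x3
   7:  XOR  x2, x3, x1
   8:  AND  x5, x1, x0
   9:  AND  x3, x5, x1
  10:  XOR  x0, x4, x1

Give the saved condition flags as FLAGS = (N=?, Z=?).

after  0: x0=0xb1 x1=0x45 x2=0x6b x3=0xc2 x4=0x9f x5=0x5d  N=1 Z=0
after  1: x0=0xb1 x1=0x45 x2=0x6b x3=0x61 x4=0x9f x5=0x5d  N=0 Z=0
after  2: x0=0xb1 x1=0xf5 x2=0x6b x3=0x61 x4=0x9f x5=0x5d  N=1 Z=0
after  3: x0=0xb1 x1=0xf5 x2=0x6b x3=0x61 x4=0xf6 x5=0x5d  N=1 Z=0
after  4: x0=0xb1 x1=0x61 x2=0x6b x3=0x61 x4=0xf6 x5=0x5d  N=1 Z=0
after  5: x0=0xb1 x1=0x61 x2=0x6b x3=0x61 x4=0xf6 x5=0x0a  N=0 Z=0
after  6: x0=0xb1 x1=0x61 x2=0x6b x3=0x61 x4=0xf6 x5=0x00  N=0 Z=1
-- IRQ taken; context saved, return-PC = 7 --

FLAGS = (N=0, Z=1)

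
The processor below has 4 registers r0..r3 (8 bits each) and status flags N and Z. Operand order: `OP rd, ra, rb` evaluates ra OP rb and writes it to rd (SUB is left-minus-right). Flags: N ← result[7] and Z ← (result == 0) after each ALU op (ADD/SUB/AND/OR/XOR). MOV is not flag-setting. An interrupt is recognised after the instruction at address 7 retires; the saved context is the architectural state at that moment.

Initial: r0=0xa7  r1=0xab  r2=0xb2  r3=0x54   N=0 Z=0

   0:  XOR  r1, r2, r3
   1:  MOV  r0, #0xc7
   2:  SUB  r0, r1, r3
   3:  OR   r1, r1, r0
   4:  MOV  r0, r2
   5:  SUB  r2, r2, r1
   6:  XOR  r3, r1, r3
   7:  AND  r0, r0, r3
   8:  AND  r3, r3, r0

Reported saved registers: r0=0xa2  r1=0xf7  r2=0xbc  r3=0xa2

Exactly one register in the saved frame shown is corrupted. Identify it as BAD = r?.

after  0: r0=0xa7 r1=0xe6 r2=0xb2 r3=0x54  N=1 Z=0
after  1: r0=0xc7 r1=0xe6 r2=0xb2 r3=0x54  N=1 Z=0
after  2: r0=0x92 r1=0xe6 r2=0xb2 r3=0x54  N=1 Z=0
after  3: r0=0x92 r1=0xf6 r2=0xb2 r3=0x54  N=1 Z=0
after  4: r0=0xb2 r1=0xf6 r2=0xb2 r3=0x54  N=1 Z=0
after  5: r0=0xb2 r1=0xf6 r2=0xbc r3=0x54  N=1 Z=0
after  6: r0=0xb2 r1=0xf6 r2=0xbc r3=0xa2  N=1 Z=0
after  7: r0=0xa2 r1=0xf6 r2=0xbc r3=0xa2  N=1 Z=0
-- IRQ taken; context saved, return-PC = 8 --
mismatch: r1: reported 0xf7 vs actual 0xf6

BAD = r1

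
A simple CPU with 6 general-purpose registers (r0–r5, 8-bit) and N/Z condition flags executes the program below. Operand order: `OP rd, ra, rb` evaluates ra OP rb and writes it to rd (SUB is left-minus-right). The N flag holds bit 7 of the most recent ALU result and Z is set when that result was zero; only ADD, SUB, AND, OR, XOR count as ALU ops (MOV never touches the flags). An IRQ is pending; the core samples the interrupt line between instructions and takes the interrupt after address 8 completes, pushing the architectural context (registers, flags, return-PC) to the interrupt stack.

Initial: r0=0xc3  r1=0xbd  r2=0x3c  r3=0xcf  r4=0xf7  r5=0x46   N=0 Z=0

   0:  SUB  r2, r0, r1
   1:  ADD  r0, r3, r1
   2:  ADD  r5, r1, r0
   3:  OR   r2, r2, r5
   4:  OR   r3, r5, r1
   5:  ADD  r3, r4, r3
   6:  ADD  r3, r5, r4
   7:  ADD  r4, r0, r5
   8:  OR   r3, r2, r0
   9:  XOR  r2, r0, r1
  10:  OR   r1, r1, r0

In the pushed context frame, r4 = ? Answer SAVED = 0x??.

after  0: r0=0xc3 r1=0xbd r2=0x06 r3=0xcf r4=0xf7 r5=0x46  N=0 Z=0
after  1: r0=0x8c r1=0xbd r2=0x06 r3=0xcf r4=0xf7 r5=0x46  N=1 Z=0
after  2: r0=0x8c r1=0xbd r2=0x06 r3=0xcf r4=0xf7 r5=0x49  N=0 Z=0
after  3: r0=0x8c r1=0xbd r2=0x4f r3=0xcf r4=0xf7 r5=0x49  N=0 Z=0
after  4: r0=0x8c r1=0xbd r2=0x4f r3=0xfd r4=0xf7 r5=0x49  N=1 Z=0
after  5: r0=0x8c r1=0xbd r2=0x4f r3=0xf4 r4=0xf7 r5=0x49  N=1 Z=0
after  6: r0=0x8c r1=0xbd r2=0x4f r3=0x40 r4=0xf7 r5=0x49  N=0 Z=0
after  7: r0=0x8c r1=0xbd r2=0x4f r3=0x40 r4=0xd5 r5=0x49  N=1 Z=0
after  8: r0=0x8c r1=0xbd r2=0x4f r3=0xcf r4=0xd5 r5=0x49  N=1 Z=0
-- IRQ taken; context saved, return-PC = 9 --

SAVED = 0xd5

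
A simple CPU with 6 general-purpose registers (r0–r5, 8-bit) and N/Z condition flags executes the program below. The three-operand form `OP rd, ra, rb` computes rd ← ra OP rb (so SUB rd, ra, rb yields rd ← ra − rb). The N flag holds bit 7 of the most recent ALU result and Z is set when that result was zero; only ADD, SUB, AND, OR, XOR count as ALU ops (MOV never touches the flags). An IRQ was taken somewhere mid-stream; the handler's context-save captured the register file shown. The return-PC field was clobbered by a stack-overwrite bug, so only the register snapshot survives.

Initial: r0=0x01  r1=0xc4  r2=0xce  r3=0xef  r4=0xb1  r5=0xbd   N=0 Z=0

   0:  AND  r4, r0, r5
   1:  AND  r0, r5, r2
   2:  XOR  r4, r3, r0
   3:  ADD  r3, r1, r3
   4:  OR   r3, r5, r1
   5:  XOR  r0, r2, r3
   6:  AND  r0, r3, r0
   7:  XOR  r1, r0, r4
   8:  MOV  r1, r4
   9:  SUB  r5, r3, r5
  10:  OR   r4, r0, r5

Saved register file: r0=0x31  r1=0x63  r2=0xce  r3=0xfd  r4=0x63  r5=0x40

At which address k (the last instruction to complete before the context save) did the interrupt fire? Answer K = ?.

after  0: r0=0x01 r1=0xc4 r2=0xce r3=0xef r4=0x01 r5=0xbd  N=0 Z=0
after  1: r0=0x8c r1=0xc4 r2=0xce r3=0xef r4=0x01 r5=0xbd  N=1 Z=0
after  2: r0=0x8c r1=0xc4 r2=0xce r3=0xef r4=0x63 r5=0xbd  N=0 Z=0
after  3: r0=0x8c r1=0xc4 r2=0xce r3=0xb3 r4=0x63 r5=0xbd  N=1 Z=0
after  4: r0=0x8c r1=0xc4 r2=0xce r3=0xfd r4=0x63 r5=0xbd  N=1 Z=0
after  5: r0=0x33 r1=0xc4 r2=0xce r3=0xfd r4=0x63 r5=0xbd  N=0 Z=0
after  6: r0=0x31 r1=0xc4 r2=0xce r3=0xfd r4=0x63 r5=0xbd  N=0 Z=0
after  7: r0=0x31 r1=0x52 r2=0xce r3=0xfd r4=0x63 r5=0xbd  N=0 Z=0
after  8: r0=0x31 r1=0x63 r2=0xce r3=0xfd r4=0x63 r5=0xbd  N=0 Z=0
after  9: r0=0x31 r1=0x63 r2=0xce r3=0xfd r4=0x63 r5=0x40  N=0 Z=0
-- IRQ taken; context saved, return-PC = 10 --

K = 9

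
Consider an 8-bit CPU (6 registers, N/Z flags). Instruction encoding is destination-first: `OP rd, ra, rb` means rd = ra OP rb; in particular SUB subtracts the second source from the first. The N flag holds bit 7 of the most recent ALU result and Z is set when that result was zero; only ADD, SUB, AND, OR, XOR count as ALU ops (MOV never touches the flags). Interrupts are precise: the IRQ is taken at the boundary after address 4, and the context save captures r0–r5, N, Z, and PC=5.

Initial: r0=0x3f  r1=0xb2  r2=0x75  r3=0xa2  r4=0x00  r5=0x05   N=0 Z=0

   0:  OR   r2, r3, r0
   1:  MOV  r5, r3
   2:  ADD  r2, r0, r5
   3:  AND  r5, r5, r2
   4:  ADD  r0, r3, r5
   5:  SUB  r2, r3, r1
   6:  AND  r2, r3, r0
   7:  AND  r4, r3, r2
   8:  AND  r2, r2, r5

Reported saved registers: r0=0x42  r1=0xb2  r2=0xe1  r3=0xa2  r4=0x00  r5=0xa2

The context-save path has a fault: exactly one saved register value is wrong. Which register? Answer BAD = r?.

BAD = r5

after  0: r0=0x3f r1=0xb2 r2=0xbf r3=0xa2 r4=0x00 r5=0x05  N=1 Z=0
after  1: r0=0x3f r1=0xb2 r2=0xbf r3=0xa2 r4=0x00 r5=0xa2  N=1 Z=0
after  2: r0=0x3f r1=0xb2 r2=0xe1 r3=0xa2 r4=0x00 r5=0xa2  N=1 Z=0
after  3: r0=0x3f r1=0xb2 r2=0xe1 r3=0xa2 r4=0x00 r5=0xa0  N=1 Z=0
after  4: r0=0x42 r1=0xb2 r2=0xe1 r3=0xa2 r4=0x00 r5=0xa0  N=0 Z=0
-- IRQ taken; context saved, return-PC = 5 --
mismatch: r5: reported 0xa2 vs actual 0xa0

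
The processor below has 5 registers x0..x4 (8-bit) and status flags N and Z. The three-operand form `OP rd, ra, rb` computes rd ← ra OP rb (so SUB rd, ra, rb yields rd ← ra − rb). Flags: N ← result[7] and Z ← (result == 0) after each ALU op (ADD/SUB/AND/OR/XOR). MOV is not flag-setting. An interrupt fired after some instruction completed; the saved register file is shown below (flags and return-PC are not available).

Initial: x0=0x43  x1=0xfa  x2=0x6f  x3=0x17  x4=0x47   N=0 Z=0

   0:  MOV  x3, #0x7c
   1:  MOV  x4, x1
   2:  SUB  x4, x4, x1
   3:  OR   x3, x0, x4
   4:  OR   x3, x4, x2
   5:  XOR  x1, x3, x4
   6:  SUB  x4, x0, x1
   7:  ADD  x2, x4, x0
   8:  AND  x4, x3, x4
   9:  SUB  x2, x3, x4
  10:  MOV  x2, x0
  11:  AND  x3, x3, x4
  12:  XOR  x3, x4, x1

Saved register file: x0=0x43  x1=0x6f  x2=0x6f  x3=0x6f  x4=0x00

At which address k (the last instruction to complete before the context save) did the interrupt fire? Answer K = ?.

K = 5

after  0: x0=0x43 x1=0xfa x2=0x6f x3=0x7c x4=0x47  N=0 Z=0
after  1: x0=0x43 x1=0xfa x2=0x6f x3=0x7c x4=0xfa  N=0 Z=0
after  2: x0=0x43 x1=0xfa x2=0x6f x3=0x7c x4=0x00  N=0 Z=1
after  3: x0=0x43 x1=0xfa x2=0x6f x3=0x43 x4=0x00  N=0 Z=0
after  4: x0=0x43 x1=0xfa x2=0x6f x3=0x6f x4=0x00  N=0 Z=0
after  5: x0=0x43 x1=0x6f x2=0x6f x3=0x6f x4=0x00  N=0 Z=0
-- IRQ taken; context saved, return-PC = 6 --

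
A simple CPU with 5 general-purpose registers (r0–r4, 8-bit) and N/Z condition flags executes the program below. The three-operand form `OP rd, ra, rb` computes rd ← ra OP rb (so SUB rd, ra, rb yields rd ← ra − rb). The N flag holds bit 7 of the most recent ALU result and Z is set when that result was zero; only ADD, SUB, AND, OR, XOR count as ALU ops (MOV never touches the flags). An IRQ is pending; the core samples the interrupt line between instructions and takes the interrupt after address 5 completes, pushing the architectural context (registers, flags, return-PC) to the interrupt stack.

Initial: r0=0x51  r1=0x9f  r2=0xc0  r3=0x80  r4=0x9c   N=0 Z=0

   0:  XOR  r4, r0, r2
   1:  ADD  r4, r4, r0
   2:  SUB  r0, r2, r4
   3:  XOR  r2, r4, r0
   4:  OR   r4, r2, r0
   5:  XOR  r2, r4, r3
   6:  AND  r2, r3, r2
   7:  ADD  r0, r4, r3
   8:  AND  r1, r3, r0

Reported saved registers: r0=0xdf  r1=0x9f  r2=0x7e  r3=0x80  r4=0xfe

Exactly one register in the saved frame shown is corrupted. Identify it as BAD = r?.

after  0: r0=0x51 r1=0x9f r2=0xc0 r3=0x80 r4=0x91  N=1 Z=0
after  1: r0=0x51 r1=0x9f r2=0xc0 r3=0x80 r4=0xe2  N=1 Z=0
after  2: r0=0xde r1=0x9f r2=0xc0 r3=0x80 r4=0xe2  N=1 Z=0
after  3: r0=0xde r1=0x9f r2=0x3c r3=0x80 r4=0xe2  N=0 Z=0
after  4: r0=0xde r1=0x9f r2=0x3c r3=0x80 r4=0xfe  N=1 Z=0
after  5: r0=0xde r1=0x9f r2=0x7e r3=0x80 r4=0xfe  N=0 Z=0
-- IRQ taken; context saved, return-PC = 6 --
mismatch: r0: reported 0xdf vs actual 0xde

BAD = r0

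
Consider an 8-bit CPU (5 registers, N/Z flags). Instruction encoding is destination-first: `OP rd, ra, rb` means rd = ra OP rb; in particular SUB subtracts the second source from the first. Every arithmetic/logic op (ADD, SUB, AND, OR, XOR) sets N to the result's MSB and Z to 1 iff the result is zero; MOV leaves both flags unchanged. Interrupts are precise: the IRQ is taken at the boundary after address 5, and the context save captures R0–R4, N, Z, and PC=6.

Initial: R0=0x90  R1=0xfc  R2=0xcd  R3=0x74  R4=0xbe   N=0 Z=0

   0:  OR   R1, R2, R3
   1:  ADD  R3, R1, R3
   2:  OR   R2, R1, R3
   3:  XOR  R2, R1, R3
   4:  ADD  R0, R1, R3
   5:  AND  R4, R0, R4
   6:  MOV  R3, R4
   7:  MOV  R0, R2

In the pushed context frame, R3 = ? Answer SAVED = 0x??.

after  0: R0=0x90 R1=0xfd R2=0xcd R3=0x74 R4=0xbe  N=1 Z=0
after  1: R0=0x90 R1=0xfd R2=0xcd R3=0x71 R4=0xbe  N=0 Z=0
after  2: R0=0x90 R1=0xfd R2=0xfd R3=0x71 R4=0xbe  N=1 Z=0
after  3: R0=0x90 R1=0xfd R2=0x8c R3=0x71 R4=0xbe  N=1 Z=0
after  4: R0=0x6e R1=0xfd R2=0x8c R3=0x71 R4=0xbe  N=0 Z=0
after  5: R0=0x6e R1=0xfd R2=0x8c R3=0x71 R4=0x2e  N=0 Z=0
-- IRQ taken; context saved, return-PC = 6 --

SAVED = 0x71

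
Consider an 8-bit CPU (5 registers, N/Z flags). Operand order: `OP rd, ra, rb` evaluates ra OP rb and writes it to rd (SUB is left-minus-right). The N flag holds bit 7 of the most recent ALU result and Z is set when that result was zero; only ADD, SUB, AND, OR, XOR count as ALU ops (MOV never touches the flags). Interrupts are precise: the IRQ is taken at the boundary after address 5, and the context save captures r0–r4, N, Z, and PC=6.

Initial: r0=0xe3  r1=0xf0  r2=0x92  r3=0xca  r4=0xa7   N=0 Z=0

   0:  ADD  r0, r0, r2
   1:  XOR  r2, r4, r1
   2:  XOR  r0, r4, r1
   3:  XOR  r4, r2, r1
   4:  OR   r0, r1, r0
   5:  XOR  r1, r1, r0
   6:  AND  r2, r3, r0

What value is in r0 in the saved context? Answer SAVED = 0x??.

after  0: r0=0x75 r1=0xf0 r2=0x92 r3=0xca r4=0xa7  N=0 Z=0
after  1: r0=0x75 r1=0xf0 r2=0x57 r3=0xca r4=0xa7  N=0 Z=0
after  2: r0=0x57 r1=0xf0 r2=0x57 r3=0xca r4=0xa7  N=0 Z=0
after  3: r0=0x57 r1=0xf0 r2=0x57 r3=0xca r4=0xa7  N=1 Z=0
after  4: r0=0xf7 r1=0xf0 r2=0x57 r3=0xca r4=0xa7  N=1 Z=0
after  5: r0=0xf7 r1=0x07 r2=0x57 r3=0xca r4=0xa7  N=0 Z=0
-- IRQ taken; context saved, return-PC = 6 --

SAVED = 0xf7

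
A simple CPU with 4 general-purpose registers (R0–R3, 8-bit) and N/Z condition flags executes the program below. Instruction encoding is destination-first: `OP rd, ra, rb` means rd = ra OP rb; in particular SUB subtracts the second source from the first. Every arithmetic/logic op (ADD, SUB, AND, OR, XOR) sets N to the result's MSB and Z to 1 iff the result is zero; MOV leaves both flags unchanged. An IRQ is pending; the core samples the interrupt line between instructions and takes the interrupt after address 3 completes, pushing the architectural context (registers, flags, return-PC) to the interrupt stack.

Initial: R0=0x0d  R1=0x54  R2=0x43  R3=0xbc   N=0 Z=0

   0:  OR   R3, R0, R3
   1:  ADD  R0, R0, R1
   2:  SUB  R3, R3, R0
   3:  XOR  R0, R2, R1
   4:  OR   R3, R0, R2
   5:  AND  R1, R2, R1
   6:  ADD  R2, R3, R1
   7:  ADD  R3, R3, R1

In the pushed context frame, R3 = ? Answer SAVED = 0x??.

after  0: R0=0x0d R1=0x54 R2=0x43 R3=0xbd  N=1 Z=0
after  1: R0=0x61 R1=0x54 R2=0x43 R3=0xbd  N=0 Z=0
after  2: R0=0x61 R1=0x54 R2=0x43 R3=0x5c  N=0 Z=0
after  3: R0=0x17 R1=0x54 R2=0x43 R3=0x5c  N=0 Z=0
-- IRQ taken; context saved, return-PC = 4 --

SAVED = 0x5c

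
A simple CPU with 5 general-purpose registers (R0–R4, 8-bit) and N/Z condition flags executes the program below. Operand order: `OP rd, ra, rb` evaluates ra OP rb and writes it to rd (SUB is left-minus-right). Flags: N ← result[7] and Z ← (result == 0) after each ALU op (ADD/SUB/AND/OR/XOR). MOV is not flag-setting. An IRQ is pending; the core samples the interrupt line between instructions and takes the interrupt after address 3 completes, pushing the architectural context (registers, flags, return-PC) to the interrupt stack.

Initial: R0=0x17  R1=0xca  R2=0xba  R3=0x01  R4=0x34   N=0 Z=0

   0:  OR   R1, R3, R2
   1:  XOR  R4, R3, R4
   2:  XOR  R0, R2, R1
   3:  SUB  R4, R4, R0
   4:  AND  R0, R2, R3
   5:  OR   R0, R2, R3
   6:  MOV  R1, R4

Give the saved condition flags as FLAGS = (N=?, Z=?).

after  0: R0=0x17 R1=0xbb R2=0xba R3=0x01 R4=0x34  N=1 Z=0
after  1: R0=0x17 R1=0xbb R2=0xba R3=0x01 R4=0x35  N=0 Z=0
after  2: R0=0x01 R1=0xbb R2=0xba R3=0x01 R4=0x35  N=0 Z=0
after  3: R0=0x01 R1=0xbb R2=0xba R3=0x01 R4=0x34  N=0 Z=0
-- IRQ taken; context saved, return-PC = 4 --

FLAGS = (N=0, Z=0)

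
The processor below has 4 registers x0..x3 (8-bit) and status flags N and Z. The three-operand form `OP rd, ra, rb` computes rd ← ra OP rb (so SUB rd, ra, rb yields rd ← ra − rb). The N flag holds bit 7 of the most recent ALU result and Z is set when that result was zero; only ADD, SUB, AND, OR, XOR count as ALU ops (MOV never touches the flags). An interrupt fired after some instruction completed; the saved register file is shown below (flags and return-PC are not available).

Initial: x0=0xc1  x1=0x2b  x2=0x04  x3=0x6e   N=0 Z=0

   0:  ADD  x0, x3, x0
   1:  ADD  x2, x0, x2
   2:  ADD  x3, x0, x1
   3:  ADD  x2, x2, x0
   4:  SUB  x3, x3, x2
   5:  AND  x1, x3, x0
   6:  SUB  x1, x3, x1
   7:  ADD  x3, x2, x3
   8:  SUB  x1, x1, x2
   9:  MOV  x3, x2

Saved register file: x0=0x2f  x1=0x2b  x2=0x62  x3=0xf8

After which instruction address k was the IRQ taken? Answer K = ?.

K = 4

after  0: x0=0x2f x1=0x2b x2=0x04 x3=0x6e  N=0 Z=0
after  1: x0=0x2f x1=0x2b x2=0x33 x3=0x6e  N=0 Z=0
after  2: x0=0x2f x1=0x2b x2=0x33 x3=0x5a  N=0 Z=0
after  3: x0=0x2f x1=0x2b x2=0x62 x3=0x5a  N=0 Z=0
after  4: x0=0x2f x1=0x2b x2=0x62 x3=0xf8  N=1 Z=0
-- IRQ taken; context saved, return-PC = 5 --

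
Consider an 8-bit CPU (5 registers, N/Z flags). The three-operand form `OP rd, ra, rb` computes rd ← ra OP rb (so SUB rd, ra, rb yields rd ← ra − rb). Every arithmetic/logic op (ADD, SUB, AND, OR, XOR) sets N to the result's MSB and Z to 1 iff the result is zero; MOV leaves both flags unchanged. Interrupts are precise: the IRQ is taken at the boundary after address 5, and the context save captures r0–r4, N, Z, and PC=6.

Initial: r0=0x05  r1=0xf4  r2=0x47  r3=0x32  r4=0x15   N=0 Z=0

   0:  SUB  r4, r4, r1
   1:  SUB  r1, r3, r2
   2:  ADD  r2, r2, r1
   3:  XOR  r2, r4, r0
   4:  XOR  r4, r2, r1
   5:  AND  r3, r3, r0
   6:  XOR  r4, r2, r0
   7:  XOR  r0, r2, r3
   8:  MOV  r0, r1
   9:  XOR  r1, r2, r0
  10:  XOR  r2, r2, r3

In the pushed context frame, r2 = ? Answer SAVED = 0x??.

after  0: r0=0x05 r1=0xf4 r2=0x47 r3=0x32 r4=0x21  N=0 Z=0
after  1: r0=0x05 r1=0xeb r2=0x47 r3=0x32 r4=0x21  N=1 Z=0
after  2: r0=0x05 r1=0xeb r2=0x32 r3=0x32 r4=0x21  N=0 Z=0
after  3: r0=0x05 r1=0xeb r2=0x24 r3=0x32 r4=0x21  N=0 Z=0
after  4: r0=0x05 r1=0xeb r2=0x24 r3=0x32 r4=0xcf  N=1 Z=0
after  5: r0=0x05 r1=0xeb r2=0x24 r3=0x00 r4=0xcf  N=0 Z=1
-- IRQ taken; context saved, return-PC = 6 --

SAVED = 0x24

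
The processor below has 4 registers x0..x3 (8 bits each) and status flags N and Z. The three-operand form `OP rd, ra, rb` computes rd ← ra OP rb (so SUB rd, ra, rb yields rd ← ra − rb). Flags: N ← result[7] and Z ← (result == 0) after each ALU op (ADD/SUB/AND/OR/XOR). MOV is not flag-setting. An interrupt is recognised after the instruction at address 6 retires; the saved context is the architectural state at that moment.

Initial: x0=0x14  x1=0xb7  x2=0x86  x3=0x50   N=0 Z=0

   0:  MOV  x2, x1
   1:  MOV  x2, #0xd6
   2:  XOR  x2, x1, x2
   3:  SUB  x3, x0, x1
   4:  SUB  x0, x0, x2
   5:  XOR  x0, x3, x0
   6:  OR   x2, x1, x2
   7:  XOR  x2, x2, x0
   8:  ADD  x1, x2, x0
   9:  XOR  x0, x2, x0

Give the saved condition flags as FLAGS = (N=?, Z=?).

FLAGS = (N=1, Z=0)

after  0: x0=0x14 x1=0xb7 x2=0xb7 x3=0x50  N=0 Z=0
after  1: x0=0x14 x1=0xb7 x2=0xd6 x3=0x50  N=0 Z=0
after  2: x0=0x14 x1=0xb7 x2=0x61 x3=0x50  N=0 Z=0
after  3: x0=0x14 x1=0xb7 x2=0x61 x3=0x5d  N=0 Z=0
after  4: x0=0xb3 x1=0xb7 x2=0x61 x3=0x5d  N=1 Z=0
after  5: x0=0xee x1=0xb7 x2=0x61 x3=0x5d  N=1 Z=0
after  6: x0=0xee x1=0xb7 x2=0xf7 x3=0x5d  N=1 Z=0
-- IRQ taken; context saved, return-PC = 7 --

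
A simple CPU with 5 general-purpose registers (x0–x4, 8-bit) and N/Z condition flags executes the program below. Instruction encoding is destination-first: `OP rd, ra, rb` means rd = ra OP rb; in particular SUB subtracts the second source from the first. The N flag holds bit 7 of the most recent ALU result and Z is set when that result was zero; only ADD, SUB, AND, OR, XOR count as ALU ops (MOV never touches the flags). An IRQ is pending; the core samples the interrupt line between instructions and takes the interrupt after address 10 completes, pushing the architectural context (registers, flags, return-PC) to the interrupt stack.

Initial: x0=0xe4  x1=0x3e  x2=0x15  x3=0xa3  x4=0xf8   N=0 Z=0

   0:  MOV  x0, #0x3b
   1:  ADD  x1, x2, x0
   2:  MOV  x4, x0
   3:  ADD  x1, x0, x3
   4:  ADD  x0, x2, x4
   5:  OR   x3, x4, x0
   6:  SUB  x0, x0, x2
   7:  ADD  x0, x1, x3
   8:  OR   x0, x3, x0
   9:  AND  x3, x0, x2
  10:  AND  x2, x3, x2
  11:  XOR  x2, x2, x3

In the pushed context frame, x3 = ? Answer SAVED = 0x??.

SAVED = 0x11

after  0: x0=0x3b x1=0x3e x2=0x15 x3=0xa3 x4=0xf8  N=0 Z=0
after  1: x0=0x3b x1=0x50 x2=0x15 x3=0xa3 x4=0xf8  N=0 Z=0
after  2: x0=0x3b x1=0x50 x2=0x15 x3=0xa3 x4=0x3b  N=0 Z=0
after  3: x0=0x3b x1=0xde x2=0x15 x3=0xa3 x4=0x3b  N=1 Z=0
after  4: x0=0x50 x1=0xde x2=0x15 x3=0xa3 x4=0x3b  N=0 Z=0
after  5: x0=0x50 x1=0xde x2=0x15 x3=0x7b x4=0x3b  N=0 Z=0
after  6: x0=0x3b x1=0xde x2=0x15 x3=0x7b x4=0x3b  N=0 Z=0
after  7: x0=0x59 x1=0xde x2=0x15 x3=0x7b x4=0x3b  N=0 Z=0
after  8: x0=0x7b x1=0xde x2=0x15 x3=0x7b x4=0x3b  N=0 Z=0
after  9: x0=0x7b x1=0xde x2=0x15 x3=0x11 x4=0x3b  N=0 Z=0
after 10: x0=0x7b x1=0xde x2=0x11 x3=0x11 x4=0x3b  N=0 Z=0
-- IRQ taken; context saved, return-PC = 11 --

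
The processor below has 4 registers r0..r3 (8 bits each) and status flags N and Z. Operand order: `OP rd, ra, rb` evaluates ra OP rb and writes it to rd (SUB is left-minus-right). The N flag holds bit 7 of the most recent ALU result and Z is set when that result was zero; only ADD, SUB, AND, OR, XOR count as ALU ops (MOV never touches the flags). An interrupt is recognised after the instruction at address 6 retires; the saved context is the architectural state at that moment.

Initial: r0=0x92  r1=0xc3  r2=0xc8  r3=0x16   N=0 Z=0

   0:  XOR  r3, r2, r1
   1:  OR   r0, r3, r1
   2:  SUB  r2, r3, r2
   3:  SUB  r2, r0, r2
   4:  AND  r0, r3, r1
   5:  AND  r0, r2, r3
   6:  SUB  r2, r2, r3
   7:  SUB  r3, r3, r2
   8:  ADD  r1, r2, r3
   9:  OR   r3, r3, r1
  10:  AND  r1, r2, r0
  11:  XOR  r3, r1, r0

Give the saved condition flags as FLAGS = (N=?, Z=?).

after  0: r0=0x92 r1=0xc3 r2=0xc8 r3=0x0b  N=0 Z=0
after  1: r0=0xcb r1=0xc3 r2=0xc8 r3=0x0b  N=1 Z=0
after  2: r0=0xcb r1=0xc3 r2=0x43 r3=0x0b  N=0 Z=0
after  3: r0=0xcb r1=0xc3 r2=0x88 r3=0x0b  N=1 Z=0
after  4: r0=0x03 r1=0xc3 r2=0x88 r3=0x0b  N=0 Z=0
after  5: r0=0x08 r1=0xc3 r2=0x88 r3=0x0b  N=0 Z=0
after  6: r0=0x08 r1=0xc3 r2=0x7d r3=0x0b  N=0 Z=0
-- IRQ taken; context saved, return-PC = 7 --

FLAGS = (N=0, Z=0)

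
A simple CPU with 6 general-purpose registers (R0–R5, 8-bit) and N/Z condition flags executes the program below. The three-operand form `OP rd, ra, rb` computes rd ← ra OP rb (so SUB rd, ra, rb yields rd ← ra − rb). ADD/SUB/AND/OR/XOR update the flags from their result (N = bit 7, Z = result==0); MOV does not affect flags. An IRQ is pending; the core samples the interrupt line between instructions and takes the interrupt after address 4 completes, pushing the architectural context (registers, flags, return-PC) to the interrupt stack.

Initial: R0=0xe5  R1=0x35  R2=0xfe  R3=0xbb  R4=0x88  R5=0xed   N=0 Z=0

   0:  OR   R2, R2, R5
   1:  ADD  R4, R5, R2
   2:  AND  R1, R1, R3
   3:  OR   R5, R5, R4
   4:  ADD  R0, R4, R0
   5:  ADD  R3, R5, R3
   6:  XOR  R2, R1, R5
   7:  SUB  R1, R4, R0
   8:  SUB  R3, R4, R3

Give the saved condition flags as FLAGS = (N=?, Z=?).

FLAGS = (N=1, Z=0)

after  0: R0=0xe5 R1=0x35 R2=0xff R3=0xbb R4=0x88 R5=0xed  N=1 Z=0
after  1: R0=0xe5 R1=0x35 R2=0xff R3=0xbb R4=0xec R5=0xed  N=1 Z=0
after  2: R0=0xe5 R1=0x31 R2=0xff R3=0xbb R4=0xec R5=0xed  N=0 Z=0
after  3: R0=0xe5 R1=0x31 R2=0xff R3=0xbb R4=0xec R5=0xed  N=1 Z=0
after  4: R0=0xd1 R1=0x31 R2=0xff R3=0xbb R4=0xec R5=0xed  N=1 Z=0
-- IRQ taken; context saved, return-PC = 5 --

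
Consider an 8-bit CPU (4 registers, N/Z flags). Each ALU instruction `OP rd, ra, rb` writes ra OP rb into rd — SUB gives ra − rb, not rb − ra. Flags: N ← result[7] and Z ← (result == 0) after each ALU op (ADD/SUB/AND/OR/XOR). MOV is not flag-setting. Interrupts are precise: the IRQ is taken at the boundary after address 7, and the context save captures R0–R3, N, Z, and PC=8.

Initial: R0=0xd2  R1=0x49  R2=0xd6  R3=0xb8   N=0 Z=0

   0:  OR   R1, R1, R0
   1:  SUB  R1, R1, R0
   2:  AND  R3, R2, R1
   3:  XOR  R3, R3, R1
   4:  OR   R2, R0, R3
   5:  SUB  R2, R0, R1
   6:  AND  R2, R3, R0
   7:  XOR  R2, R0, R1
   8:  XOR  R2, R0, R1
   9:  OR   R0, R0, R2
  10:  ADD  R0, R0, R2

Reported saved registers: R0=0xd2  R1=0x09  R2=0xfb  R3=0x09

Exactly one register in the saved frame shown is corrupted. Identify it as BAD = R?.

BAD = R2

after  0: R0=0xd2 R1=0xdb R2=0xd6 R3=0xb8  N=1 Z=0
after  1: R0=0xd2 R1=0x09 R2=0xd6 R3=0xb8  N=0 Z=0
after  2: R0=0xd2 R1=0x09 R2=0xd6 R3=0x00  N=0 Z=1
after  3: R0=0xd2 R1=0x09 R2=0xd6 R3=0x09  N=0 Z=0
after  4: R0=0xd2 R1=0x09 R2=0xdb R3=0x09  N=1 Z=0
after  5: R0=0xd2 R1=0x09 R2=0xc9 R3=0x09  N=1 Z=0
after  6: R0=0xd2 R1=0x09 R2=0x00 R3=0x09  N=0 Z=1
after  7: R0=0xd2 R1=0x09 R2=0xdb R3=0x09  N=1 Z=0
-- IRQ taken; context saved, return-PC = 8 --
mismatch: R2: reported 0xfb vs actual 0xdb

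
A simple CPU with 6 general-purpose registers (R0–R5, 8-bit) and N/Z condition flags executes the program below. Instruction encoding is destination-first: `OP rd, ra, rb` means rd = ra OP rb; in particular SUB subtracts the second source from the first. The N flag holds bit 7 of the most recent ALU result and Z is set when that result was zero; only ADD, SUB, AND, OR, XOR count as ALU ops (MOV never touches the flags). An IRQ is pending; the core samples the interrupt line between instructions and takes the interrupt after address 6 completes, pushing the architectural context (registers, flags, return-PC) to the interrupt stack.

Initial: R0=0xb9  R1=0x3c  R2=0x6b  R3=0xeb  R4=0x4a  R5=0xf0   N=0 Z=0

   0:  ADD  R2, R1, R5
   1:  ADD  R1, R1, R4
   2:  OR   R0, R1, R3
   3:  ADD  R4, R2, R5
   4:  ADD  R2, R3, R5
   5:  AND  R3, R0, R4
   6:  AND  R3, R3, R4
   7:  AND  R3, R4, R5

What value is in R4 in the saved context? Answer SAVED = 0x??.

after  0: R0=0xb9 R1=0x3c R2=0x2c R3=0xeb R4=0x4a R5=0xf0  N=0 Z=0
after  1: R0=0xb9 R1=0x86 R2=0x2c R3=0xeb R4=0x4a R5=0xf0  N=1 Z=0
after  2: R0=0xef R1=0x86 R2=0x2c R3=0xeb R4=0x4a R5=0xf0  N=1 Z=0
after  3: R0=0xef R1=0x86 R2=0x2c R3=0xeb R4=0x1c R5=0xf0  N=0 Z=0
after  4: R0=0xef R1=0x86 R2=0xdb R3=0xeb R4=0x1c R5=0xf0  N=1 Z=0
after  5: R0=0xef R1=0x86 R2=0xdb R3=0x0c R4=0x1c R5=0xf0  N=0 Z=0
after  6: R0=0xef R1=0x86 R2=0xdb R3=0x0c R4=0x1c R5=0xf0  N=0 Z=0
-- IRQ taken; context saved, return-PC = 7 --

SAVED = 0x1c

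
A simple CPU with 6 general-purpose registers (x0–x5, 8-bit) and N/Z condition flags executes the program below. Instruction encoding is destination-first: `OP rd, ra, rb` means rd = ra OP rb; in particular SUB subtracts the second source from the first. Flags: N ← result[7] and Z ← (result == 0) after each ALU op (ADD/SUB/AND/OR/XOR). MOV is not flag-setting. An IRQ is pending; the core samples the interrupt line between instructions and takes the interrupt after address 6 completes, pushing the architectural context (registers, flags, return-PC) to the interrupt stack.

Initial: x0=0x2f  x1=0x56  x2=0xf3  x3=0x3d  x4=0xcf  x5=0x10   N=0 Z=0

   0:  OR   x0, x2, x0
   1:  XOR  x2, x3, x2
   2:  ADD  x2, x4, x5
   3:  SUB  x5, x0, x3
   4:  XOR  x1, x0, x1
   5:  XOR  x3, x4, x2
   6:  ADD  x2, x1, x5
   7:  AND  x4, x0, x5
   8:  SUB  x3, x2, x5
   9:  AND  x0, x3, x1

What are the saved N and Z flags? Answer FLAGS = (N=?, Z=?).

FLAGS = (N=0, Z=0)

after  0: x0=0xff x1=0x56 x2=0xf3 x3=0x3d x4=0xcf x5=0x10  N=1 Z=0
after  1: x0=0xff x1=0x56 x2=0xce x3=0x3d x4=0xcf x5=0x10  N=1 Z=0
after  2: x0=0xff x1=0x56 x2=0xdf x3=0x3d x4=0xcf x5=0x10  N=1 Z=0
after  3: x0=0xff x1=0x56 x2=0xdf x3=0x3d x4=0xcf x5=0xc2  N=1 Z=0
after  4: x0=0xff x1=0xa9 x2=0xdf x3=0x3d x4=0xcf x5=0xc2  N=1 Z=0
after  5: x0=0xff x1=0xa9 x2=0xdf x3=0x10 x4=0xcf x5=0xc2  N=0 Z=0
after  6: x0=0xff x1=0xa9 x2=0x6b x3=0x10 x4=0xcf x5=0xc2  N=0 Z=0
-- IRQ taken; context saved, return-PC = 7 --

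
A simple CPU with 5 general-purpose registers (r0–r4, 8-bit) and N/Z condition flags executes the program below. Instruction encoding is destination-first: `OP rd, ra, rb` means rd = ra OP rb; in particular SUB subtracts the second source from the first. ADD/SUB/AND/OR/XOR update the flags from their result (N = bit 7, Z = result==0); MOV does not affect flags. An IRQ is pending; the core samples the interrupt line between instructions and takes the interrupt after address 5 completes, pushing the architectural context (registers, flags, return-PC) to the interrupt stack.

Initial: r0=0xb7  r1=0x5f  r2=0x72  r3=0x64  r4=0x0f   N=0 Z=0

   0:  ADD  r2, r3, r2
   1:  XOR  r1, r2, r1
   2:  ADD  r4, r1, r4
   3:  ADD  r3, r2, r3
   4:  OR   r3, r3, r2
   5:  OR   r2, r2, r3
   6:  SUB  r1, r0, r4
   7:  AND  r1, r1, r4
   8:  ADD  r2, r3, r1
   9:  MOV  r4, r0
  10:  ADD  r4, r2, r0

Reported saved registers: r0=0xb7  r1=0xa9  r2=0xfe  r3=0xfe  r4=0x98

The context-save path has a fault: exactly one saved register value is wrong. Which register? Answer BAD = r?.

after  0: r0=0xb7 r1=0x5f r2=0xd6 r3=0x64 r4=0x0f  N=1 Z=0
after  1: r0=0xb7 r1=0x89 r2=0xd6 r3=0x64 r4=0x0f  N=1 Z=0
after  2: r0=0xb7 r1=0x89 r2=0xd6 r3=0x64 r4=0x98  N=1 Z=0
after  3: r0=0xb7 r1=0x89 r2=0xd6 r3=0x3a r4=0x98  N=0 Z=0
after  4: r0=0xb7 r1=0x89 r2=0xd6 r3=0xfe r4=0x98  N=1 Z=0
after  5: r0=0xb7 r1=0x89 r2=0xfe r3=0xfe r4=0x98  N=1 Z=0
-- IRQ taken; context saved, return-PC = 6 --
mismatch: r1: reported 0xa9 vs actual 0x89

BAD = r1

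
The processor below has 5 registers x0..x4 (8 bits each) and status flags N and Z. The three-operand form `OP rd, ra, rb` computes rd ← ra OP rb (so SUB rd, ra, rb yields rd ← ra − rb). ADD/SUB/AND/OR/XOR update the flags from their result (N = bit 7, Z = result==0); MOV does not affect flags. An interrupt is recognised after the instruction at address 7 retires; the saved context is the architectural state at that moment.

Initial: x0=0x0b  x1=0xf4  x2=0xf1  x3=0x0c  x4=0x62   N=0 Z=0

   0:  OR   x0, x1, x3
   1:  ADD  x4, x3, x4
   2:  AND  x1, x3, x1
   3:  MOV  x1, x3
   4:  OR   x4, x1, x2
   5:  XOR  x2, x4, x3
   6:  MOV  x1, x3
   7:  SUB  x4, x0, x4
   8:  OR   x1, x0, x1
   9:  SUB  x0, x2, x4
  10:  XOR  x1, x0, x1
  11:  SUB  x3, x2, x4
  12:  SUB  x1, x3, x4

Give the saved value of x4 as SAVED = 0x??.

SAVED = 0xff

after  0: x0=0xfc x1=0xf4 x2=0xf1 x3=0x0c x4=0x62  N=1 Z=0
after  1: x0=0xfc x1=0xf4 x2=0xf1 x3=0x0c x4=0x6e  N=0 Z=0
after  2: x0=0xfc x1=0x04 x2=0xf1 x3=0x0c x4=0x6e  N=0 Z=0
after  3: x0=0xfc x1=0x0c x2=0xf1 x3=0x0c x4=0x6e  N=0 Z=0
after  4: x0=0xfc x1=0x0c x2=0xf1 x3=0x0c x4=0xfd  N=1 Z=0
after  5: x0=0xfc x1=0x0c x2=0xf1 x3=0x0c x4=0xfd  N=1 Z=0
after  6: x0=0xfc x1=0x0c x2=0xf1 x3=0x0c x4=0xfd  N=1 Z=0
after  7: x0=0xfc x1=0x0c x2=0xf1 x3=0x0c x4=0xff  N=1 Z=0
-- IRQ taken; context saved, return-PC = 8 --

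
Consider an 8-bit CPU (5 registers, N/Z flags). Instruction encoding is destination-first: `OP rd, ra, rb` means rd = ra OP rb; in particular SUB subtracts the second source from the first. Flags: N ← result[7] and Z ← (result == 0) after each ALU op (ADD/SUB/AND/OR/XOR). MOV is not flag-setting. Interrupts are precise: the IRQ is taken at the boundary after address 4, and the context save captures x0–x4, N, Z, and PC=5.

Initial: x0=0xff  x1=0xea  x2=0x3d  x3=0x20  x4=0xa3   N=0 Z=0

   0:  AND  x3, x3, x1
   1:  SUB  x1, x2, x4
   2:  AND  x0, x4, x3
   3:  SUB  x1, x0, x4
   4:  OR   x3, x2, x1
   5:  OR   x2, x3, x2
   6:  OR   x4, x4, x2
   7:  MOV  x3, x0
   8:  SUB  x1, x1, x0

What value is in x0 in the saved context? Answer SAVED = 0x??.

after  0: x0=0xff x1=0xea x2=0x3d x3=0x20 x4=0xa3  N=0 Z=0
after  1: x0=0xff x1=0x9a x2=0x3d x3=0x20 x4=0xa3  N=1 Z=0
after  2: x0=0x20 x1=0x9a x2=0x3d x3=0x20 x4=0xa3  N=0 Z=0
after  3: x0=0x20 x1=0x7d x2=0x3d x3=0x20 x4=0xa3  N=0 Z=0
after  4: x0=0x20 x1=0x7d x2=0x3d x3=0x7d x4=0xa3  N=0 Z=0
-- IRQ taken; context saved, return-PC = 5 --

SAVED = 0x20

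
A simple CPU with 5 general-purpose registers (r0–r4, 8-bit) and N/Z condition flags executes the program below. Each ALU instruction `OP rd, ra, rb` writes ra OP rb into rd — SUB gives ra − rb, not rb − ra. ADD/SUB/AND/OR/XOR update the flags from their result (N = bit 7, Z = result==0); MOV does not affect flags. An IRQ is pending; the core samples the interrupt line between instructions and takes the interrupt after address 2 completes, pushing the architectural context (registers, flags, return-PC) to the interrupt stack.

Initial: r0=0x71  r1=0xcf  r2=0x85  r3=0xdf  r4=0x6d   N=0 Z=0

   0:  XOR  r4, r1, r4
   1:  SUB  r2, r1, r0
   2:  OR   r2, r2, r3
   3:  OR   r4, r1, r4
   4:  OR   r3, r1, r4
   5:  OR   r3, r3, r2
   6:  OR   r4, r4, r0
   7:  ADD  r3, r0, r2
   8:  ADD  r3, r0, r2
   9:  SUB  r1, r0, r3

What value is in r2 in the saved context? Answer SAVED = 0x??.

after  0: r0=0x71 r1=0xcf r2=0x85 r3=0xdf r4=0xa2  N=1 Z=0
after  1: r0=0x71 r1=0xcf r2=0x5e r3=0xdf r4=0xa2  N=0 Z=0
after  2: r0=0x71 r1=0xcf r2=0xdf r3=0xdf r4=0xa2  N=1 Z=0
-- IRQ taken; context saved, return-PC = 3 --

SAVED = 0xdf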